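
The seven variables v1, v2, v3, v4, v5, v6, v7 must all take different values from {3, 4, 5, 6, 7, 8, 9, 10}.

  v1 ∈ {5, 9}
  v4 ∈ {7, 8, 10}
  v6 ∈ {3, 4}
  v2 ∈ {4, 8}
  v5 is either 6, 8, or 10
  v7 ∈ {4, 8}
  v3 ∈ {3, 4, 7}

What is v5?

6

v2 and v7 share exactly the 2 values {4, 8}; by pigeonhole those values go to them, so strike 4, 8 from v3, v4, v5, v6.
v6 has just one choice, so v6 = 3. Strike 3 from v3.
v3 must be 7 (only option left). Strike 7 from v4.
v4's domain is down to {10}, so v4 = 10. Remove 10 from v5.
So v5 = 6.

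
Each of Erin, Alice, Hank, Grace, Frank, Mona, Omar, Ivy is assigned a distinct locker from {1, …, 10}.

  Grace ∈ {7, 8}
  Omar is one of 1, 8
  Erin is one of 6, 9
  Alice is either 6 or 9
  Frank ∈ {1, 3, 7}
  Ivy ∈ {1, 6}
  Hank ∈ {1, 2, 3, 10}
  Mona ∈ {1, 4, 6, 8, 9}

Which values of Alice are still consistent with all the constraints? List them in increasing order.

The 2 variables Erin and Alice are confined to {6, 9}, which locks those values in; drop them from Mona, Ivy.
Ivy's domain is down to {1}, so Ivy = 1. So Hank, Frank, Mona, Omar can't be 1.
That leaves Omar = 8. Strike 8 from Grace, Mona.
Grace has just one choice, so Grace = 7. Remove 7 from Frank.
Frank's domain is down to {3}, so Frank = 3. So Hank can't be 3.
That leaves Mona = 4.
No further eliminations apply; Alice can still be any of 6, 9.

6, 9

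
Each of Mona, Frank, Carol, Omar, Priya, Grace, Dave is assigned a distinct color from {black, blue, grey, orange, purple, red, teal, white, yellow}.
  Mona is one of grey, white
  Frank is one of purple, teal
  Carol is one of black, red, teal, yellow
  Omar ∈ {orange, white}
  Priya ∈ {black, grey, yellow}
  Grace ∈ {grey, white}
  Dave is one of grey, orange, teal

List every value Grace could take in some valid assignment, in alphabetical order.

grey, white

Mona and Grace share exactly the 2 values {grey, white}; by pigeonhole those values go to them, so strike grey, white from Omar, Priya, Dave.
Omar has just one choice, so Omar = orange. Eliminate orange elsewhere: Dave.
Dave must be teal (only option left). Strike teal from Frank, Carol.
Frank must be purple (only option left).
No further eliminations apply; Grace can still be any of grey, white.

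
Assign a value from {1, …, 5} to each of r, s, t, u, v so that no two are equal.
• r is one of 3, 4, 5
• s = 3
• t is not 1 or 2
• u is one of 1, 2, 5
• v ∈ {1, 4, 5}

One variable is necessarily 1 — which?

v

s has just one choice, so s = 3. Strike 3 from r, t.
The 4 still-open variables draw from only 4 values {1, 2, 4, 5}, so each is used; only u can be 2, hence u = 2.
The 3 still-open variables together cover exactly {1, 4, 5} — 3 values for 3 variables — and 1 appears only in v's list, so v = 1.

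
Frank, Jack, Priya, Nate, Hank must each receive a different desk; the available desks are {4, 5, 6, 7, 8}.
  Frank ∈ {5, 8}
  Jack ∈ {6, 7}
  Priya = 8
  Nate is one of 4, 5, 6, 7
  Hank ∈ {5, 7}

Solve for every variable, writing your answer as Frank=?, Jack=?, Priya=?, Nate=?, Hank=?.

Priya must be 8 (only option left). So Frank can't be 8.
Frank has just one choice, so Frank = 5. Strike 5 from Nate, Hank.
That leaves Hank = 7. Remove 7 from Jack, Nate.
Jack's domain is down to {6}, so Jack = 6. So Nate can't be 6.
Nate's domain is down to {4}, so Nate = 4.

Frank=5, Jack=6, Priya=8, Nate=4, Hank=7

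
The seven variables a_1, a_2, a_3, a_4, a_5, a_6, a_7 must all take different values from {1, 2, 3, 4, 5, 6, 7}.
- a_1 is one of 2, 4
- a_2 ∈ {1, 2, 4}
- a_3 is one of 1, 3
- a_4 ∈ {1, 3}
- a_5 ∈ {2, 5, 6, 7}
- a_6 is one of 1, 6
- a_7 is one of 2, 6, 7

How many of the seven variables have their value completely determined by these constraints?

The 7 variables draw from only 7 values {1, 2, 3, 4, 5, 6, 7}, so each is used; only a_5 can be 5, hence a_5 = 5.
The 6 still-open variables together cover exactly {1, 2, 3, 4, 6, 7} — 6 values for 6 variables — and 7 appears only in a_7's list, so a_7 = 7.
The 5 still-open variables draw from only 5 values {1, 2, 3, 4, 6}, so each is used; only a_6 can be 6, hence a_6 = 6.
The 2 variables a_3 and a_4 are confined to {1, 3}, which locks those values in; drop them from a_2.
Determined: a_5=5, a_6=6, a_7=7. The other variables each still have more than one consistent value. That makes 3.

3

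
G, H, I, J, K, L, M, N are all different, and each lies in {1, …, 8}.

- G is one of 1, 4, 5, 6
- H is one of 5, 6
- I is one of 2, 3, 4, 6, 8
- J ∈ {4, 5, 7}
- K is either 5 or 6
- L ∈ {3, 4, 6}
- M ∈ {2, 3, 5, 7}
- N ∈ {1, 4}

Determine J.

The 8 variables draw from only 8 values {1, 2, 3, 4, 5, 6, 7, 8}, so each is used; only I can be 8, hence I = 8.
The 7 still-open variables together cover exactly {1, 2, 3, 4, 5, 6, 7} — 7 values for 7 variables — and 2 appears only in M's list, so M = 2.
The 6 still-open variables together cover exactly {1, 3, 4, 5, 6, 7} — 6 values for 6 variables — and 3 appears only in L's list, so L = 3.
The 5 still-open variables draw from only 5 values {1, 4, 5, 6, 7}, so each is used; only J can be 7, hence J = 7.

7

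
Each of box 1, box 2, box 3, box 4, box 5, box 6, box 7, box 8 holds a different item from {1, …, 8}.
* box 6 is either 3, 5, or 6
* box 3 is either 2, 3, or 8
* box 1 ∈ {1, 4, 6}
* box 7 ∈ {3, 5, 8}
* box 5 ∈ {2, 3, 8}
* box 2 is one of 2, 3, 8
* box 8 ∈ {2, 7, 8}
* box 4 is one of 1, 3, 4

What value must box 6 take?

6

Among the 8 variables, 7 fits only box 8 (and all 8 values in {1, 2, 3, 4, 5, 6, 7, 8} must be used), so box 8 = 7.
box 2, box 3, box 5 share exactly the 3 values {2, 3, 8}; by pigeonhole those values go to them, so strike 2, 3, 8 from box 4, box 6, box 7.
box 7's domain is down to {5}, so box 7 = 5. Eliminate 5 elsewhere: box 6.
So box 6 = 6.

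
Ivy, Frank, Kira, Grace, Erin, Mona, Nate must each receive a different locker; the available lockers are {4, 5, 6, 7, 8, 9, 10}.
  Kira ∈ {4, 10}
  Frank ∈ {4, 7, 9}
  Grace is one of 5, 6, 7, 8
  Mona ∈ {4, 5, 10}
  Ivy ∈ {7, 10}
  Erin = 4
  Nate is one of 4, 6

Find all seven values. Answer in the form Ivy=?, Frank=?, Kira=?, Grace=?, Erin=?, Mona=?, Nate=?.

Ivy=7, Frank=9, Kira=10, Grace=8, Erin=4, Mona=5, Nate=6

Erin must be 4 (only option left). Remove 4 from Frank, Kira, Mona, Nate.
Nate has just one choice, so Nate = 6. So Grace can't be 6.
Kira's domain is down to {10}, so Kira = 10. Strike 10 from Ivy, Mona.
That leaves Mona = 5. Eliminate 5 elsewhere: Grace.
That leaves Ivy = 7. Eliminate 7 elsewhere: Frank, Grace.
Frank has just one choice, so Frank = 9.
Grace's domain is down to {8}, so Grace = 8.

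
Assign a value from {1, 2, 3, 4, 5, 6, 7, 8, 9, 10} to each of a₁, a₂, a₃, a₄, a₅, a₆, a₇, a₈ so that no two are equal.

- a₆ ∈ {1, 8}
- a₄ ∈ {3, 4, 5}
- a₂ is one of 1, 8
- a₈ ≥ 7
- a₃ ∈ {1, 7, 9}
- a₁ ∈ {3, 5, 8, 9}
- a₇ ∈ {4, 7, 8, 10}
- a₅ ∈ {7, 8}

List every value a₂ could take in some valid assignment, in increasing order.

1, 8

a₂ and a₆ share exactly the 2 values {1, 8}; by pigeonhole those values go to them, so strike 1, 8 from a₁, a₃, a₅, a₇, a₈.
a₅'s domain is down to {7}, so a₅ = 7. Strike 7 from a₃, a₇, a₈.
a₃'s domain is down to {9}, so a₃ = 9. Eliminate 9 elsewhere: a₁, a₈.
That leaves a₈ = 10. Eliminate 10 elsewhere: a₇.
a₇'s domain is down to {4}, so a₇ = 4. Eliminate 4 elsewhere: a₄.
No further eliminations apply; a₂ can still be any of 1, 8.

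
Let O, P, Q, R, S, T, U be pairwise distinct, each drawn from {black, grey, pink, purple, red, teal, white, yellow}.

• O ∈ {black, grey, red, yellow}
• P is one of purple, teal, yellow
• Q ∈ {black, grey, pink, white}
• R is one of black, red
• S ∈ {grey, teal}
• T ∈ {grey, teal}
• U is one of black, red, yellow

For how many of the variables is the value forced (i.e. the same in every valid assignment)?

1

S and T share exactly the 2 values {grey, teal}; by pigeonhole those values go to them, so strike grey, teal from O, P, Q.
The 3 variables O, R, U are confined to {black, red, yellow}, which locks those values in; drop them from P, Q.
That leaves P = purple.
Determined: P=purple. The other variables each still have more than one consistent value. That makes 1.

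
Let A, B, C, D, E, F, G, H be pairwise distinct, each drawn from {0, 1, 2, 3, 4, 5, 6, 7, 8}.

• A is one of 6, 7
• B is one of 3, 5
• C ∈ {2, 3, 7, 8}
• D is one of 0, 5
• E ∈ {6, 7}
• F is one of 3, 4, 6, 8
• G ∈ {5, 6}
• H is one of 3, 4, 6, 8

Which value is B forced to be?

3

Among the 8 variables, 0 fits only D (and all 8 values in {0, 2, 3, 4, 5, 6, 7, 8} must be used), so D = 0.
The 7 still-open variables together cover exactly {2, 3, 4, 5, 6, 7, 8} — 7 values for 7 variables — and 2 appears only in C's list, so C = 2.
A and E between them cover only {6, 7} — a naked pair. Remove those values from F, G, H.
G must be 5 (only option left). Eliminate 5 elsewhere: B.
So B = 3.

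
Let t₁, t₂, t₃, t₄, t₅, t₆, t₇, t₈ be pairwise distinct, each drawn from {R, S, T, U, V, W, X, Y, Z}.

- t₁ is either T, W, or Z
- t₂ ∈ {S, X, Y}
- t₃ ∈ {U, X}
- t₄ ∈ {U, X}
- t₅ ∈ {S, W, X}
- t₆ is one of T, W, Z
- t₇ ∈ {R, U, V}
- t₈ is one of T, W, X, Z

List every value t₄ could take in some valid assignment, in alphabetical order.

The 2 variables t₃ and t₄ are confined to {U, X}, which locks those values in; drop them from t₂, t₅, t₇, t₈.
The 3 variables t₁, t₆, t₈ are confined to {T, W, Z}, which locks those values in; drop them from t₅.
That leaves t₅ = S. Strike S from t₂.
That leaves t₂ = Y.
No further eliminations apply; t₄ can still be any of U, X.

U, X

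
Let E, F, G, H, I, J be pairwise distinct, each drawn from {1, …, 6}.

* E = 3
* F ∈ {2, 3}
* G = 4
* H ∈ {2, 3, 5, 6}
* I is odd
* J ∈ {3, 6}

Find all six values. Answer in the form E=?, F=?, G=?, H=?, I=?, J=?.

E must be 3 (only option left). Remove 3 from F, H, I, J.
That leaves F = 2. So H can't be 2.
That leaves G = 4.
J's domain is down to {6}, so J = 6. So H can't be 6.
H's domain is down to {5}, so H = 5. Remove 5 from I.
I has just one choice, so I = 1.

E=3, F=2, G=4, H=5, I=1, J=6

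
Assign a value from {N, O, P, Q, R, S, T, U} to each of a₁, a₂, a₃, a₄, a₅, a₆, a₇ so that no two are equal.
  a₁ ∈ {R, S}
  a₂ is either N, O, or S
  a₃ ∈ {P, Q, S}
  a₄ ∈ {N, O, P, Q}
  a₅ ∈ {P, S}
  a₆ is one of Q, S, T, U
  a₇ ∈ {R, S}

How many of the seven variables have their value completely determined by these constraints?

2

a₁ and a₇ share exactly the 2 values {R, S}; by pigeonhole those values go to them, so strike R, S from a₂, a₃, a₅, a₆.
a₅ has just one choice, so a₅ = P. So a₃, a₄ can't be P.
a₃'s domain is down to {Q}, so a₃ = Q. Strike Q from a₄, a₆.
Determined: a₃=Q, a₅=P. The other variables each still have more than one consistent value. That makes 2.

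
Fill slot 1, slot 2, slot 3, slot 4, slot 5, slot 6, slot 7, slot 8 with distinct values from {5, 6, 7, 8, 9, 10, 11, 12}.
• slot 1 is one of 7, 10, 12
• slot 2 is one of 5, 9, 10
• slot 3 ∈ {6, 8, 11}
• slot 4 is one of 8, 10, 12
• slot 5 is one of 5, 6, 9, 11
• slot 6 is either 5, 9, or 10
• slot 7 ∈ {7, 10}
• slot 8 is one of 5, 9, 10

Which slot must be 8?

The 3 variables slot 2, slot 6, slot 8 are confined to {5, 9, 10}, which locks those values in; drop them from slot 1, slot 4, slot 5, slot 7.
slot 7's domain is down to {7}, so slot 7 = 7. Strike 7 from slot 1.
slot 1 must be 12 (only option left). Remove 12 from slot 4.
So 8 goes to slot 4.

slot 4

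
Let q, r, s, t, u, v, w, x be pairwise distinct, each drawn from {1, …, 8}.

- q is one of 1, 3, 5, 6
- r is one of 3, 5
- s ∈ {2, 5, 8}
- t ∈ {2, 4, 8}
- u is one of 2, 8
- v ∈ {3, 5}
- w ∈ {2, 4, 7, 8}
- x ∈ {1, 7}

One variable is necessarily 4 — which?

Among the 8 variables, 6 fits only q (and all 8 values in {1, 2, 3, 4, 5, 6, 7, 8} must be used), so q = 6.
The 7 still-open variables together cover exactly {1, 2, 3, 4, 5, 7, 8} — 7 values for 7 variables — and 1 appears only in x's list, so x = 1.
The 6 still-open variables together cover exactly {2, 3, 4, 5, 7, 8} — 6 values for 6 variables — and 7 appears only in w's list, so w = 7.
The 5 still-open variables draw from only 5 values {2, 3, 4, 5, 8}, so each is used; only t can be 4, hence t = 4.

t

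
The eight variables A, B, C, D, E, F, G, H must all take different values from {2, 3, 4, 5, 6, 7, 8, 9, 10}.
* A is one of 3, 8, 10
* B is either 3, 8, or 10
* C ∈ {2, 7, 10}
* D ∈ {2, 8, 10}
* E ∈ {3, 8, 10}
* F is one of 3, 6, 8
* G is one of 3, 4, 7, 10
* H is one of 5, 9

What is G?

4

A, B, E share exactly the 3 values {3, 8, 10}; by pigeonhole those values go to them, so strike 3, 8, 10 from C, D, F, G.
D's domain is down to {2}, so D = 2. Eliminate 2 elsewhere: C.
That leaves F = 6.
C's domain is down to {7}, so C = 7. Strike 7 from G.
So G = 4.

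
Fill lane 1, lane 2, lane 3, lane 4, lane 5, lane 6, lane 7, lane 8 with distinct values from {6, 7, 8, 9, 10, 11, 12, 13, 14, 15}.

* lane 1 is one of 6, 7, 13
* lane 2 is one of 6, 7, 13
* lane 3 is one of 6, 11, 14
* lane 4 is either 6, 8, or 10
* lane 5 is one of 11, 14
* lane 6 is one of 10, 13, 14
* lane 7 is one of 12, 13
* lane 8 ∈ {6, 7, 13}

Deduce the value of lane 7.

The 8 variables together cover exactly {6, 7, 8, 10, 11, 12, 13, 14} — 8 values for 8 variables — and 8 appears only in lane 4's list, so lane 4 = 8.
The 7 still-open variables draw from only 7 values {6, 7, 10, 11, 12, 13, 14}, so each is used; only lane 6 can be 10, hence lane 6 = 10.
The 6 still-open variables draw from only 6 values {6, 7, 11, 12, 13, 14}, so each is used; only lane 7 can be 12, hence lane 7 = 12.

12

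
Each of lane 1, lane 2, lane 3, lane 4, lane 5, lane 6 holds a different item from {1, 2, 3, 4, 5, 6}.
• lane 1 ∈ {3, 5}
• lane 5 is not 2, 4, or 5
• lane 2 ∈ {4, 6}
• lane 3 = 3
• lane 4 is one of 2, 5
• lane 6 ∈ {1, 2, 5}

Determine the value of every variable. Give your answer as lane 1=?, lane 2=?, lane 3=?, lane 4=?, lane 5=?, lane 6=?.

lane 3 must be 3 (only option left). Strike 3 from lane 1, lane 5.
That leaves lane 1 = 5. So lane 4, lane 6 can't be 5.
lane 4 has just one choice, so lane 4 = 2. Eliminate 2 elsewhere: lane 6.
lane 6 has just one choice, so lane 6 = 1. Strike 1 from lane 5.
lane 5 must be 6 (only option left). Strike 6 from lane 2.
lane 2's domain is down to {4}, so lane 2 = 4.

lane 1=5, lane 2=4, lane 3=3, lane 4=2, lane 5=6, lane 6=1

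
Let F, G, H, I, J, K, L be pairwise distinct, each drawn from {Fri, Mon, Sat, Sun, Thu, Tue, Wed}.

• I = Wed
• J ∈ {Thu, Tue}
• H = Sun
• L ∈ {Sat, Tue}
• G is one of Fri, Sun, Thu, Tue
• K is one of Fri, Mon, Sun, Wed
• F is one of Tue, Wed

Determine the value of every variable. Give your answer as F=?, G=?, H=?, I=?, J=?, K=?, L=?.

H's domain is down to {Sun}, so H = Sun. Remove Sun from G, K.
I must be Wed (only option left). Strike Wed from F, K.
F must be Tue (only option left). Eliminate Tue elsewhere: G, J, L.
J's domain is down to {Thu}, so J = Thu. Remove Thu from G.
L must be Sat (only option left).
That leaves G = Fri. So K can't be Fri.
K must be Mon (only option left).

F=Tue, G=Fri, H=Sun, I=Wed, J=Thu, K=Mon, L=Sat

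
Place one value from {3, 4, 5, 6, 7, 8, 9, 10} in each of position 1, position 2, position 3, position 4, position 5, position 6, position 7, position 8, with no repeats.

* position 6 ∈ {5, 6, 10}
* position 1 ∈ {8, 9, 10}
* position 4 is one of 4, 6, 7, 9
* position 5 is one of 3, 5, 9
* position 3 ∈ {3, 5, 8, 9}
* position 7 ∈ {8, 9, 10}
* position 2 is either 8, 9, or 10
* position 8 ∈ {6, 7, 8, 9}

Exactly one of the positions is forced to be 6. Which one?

The 8 variables draw from only 8 values {3, 4, 5, 6, 7, 8, 9, 10}, so each is used; only position 4 can be 4, hence position 4 = 4.
Among the 7 still-open variables, 7 fits only position 8 (and all 7 values in {3, 5, 6, 7, 8, 9, 10} must be used), so position 8 = 7.
Among the 6 still-open variables, 6 fits only position 6 (and all 6 values in {3, 5, 6, 8, 9, 10} must be used), so position 6 = 6.

position 6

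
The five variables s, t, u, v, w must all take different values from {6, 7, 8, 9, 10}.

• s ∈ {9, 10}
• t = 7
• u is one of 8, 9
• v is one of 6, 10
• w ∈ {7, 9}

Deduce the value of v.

6

t's domain is down to {7}, so t = 7. Eliminate 7 elsewhere: w.
w's domain is down to {9}, so w = 9. Remove 9 from s, u.
s's domain is down to {10}, so s = 10. So v can't be 10.
So v = 6.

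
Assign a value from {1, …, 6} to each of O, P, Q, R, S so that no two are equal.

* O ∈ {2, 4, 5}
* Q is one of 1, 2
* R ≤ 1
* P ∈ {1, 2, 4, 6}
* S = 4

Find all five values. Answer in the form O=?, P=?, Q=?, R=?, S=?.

O=5, P=6, Q=2, R=1, S=4

R has just one choice, so R = 1. Eliminate 1 elsewhere: P, Q.
S has just one choice, so S = 4. Strike 4 from O, P.
Q must be 2 (only option left). So O, P can't be 2.
O must be 5 (only option left).
That leaves P = 6.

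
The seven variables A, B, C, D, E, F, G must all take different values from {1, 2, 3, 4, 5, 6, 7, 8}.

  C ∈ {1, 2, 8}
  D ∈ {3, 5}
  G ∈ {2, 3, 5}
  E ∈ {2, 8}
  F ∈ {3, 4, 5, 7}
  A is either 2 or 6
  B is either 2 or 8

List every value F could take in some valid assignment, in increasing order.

B and E share exactly the 2 values {2, 8}; by pigeonhole those values go to them, so strike 2, 8 from A, C, G.
A's domain is down to {6}, so A = 6.
C's domain is down to {1}, so C = 1.
D and G share exactly the 2 values {3, 5}; by pigeonhole those values go to them, so strike 3, 5 from F.
No further eliminations apply; F can still be any of 4, 7.

4, 7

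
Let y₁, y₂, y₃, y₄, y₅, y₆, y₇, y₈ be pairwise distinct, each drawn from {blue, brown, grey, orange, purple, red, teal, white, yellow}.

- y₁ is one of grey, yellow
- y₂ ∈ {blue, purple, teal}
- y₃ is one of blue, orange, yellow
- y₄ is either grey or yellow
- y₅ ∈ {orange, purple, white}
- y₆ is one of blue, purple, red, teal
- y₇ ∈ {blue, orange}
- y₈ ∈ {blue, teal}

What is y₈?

teal

The 8 variables together cover exactly {blue, grey, orange, purple, red, teal, white, yellow} — 8 values for 8 variables — and red appears only in y₆'s list, so y₆ = red.
Among the 7 still-open variables, white fits only y₅ (and all 7 values in {blue, grey, orange, purple, teal, white, yellow} must be used), so y₅ = white.
Among the 6 still-open variables, purple fits only y₂ (and all 6 values in {blue, grey, orange, purple, teal, yellow} must be used), so y₂ = purple.
The 5 still-open variables draw from only 5 values {blue, grey, orange, teal, yellow}, so each is used; only y₈ can be teal, hence y₈ = teal.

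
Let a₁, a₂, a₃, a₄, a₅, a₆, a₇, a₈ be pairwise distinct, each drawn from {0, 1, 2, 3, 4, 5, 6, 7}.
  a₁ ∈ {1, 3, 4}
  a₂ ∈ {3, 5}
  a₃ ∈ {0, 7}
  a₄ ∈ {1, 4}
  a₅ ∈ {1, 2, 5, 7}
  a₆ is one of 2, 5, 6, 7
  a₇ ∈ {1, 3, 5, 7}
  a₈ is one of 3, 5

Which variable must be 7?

The 8 variables draw from only 8 values {0, 1, 2, 3, 4, 5, 6, 7}, so each is used; only a₃ can be 0, hence a₃ = 0.
The 7 still-open variables together cover exactly {1, 2, 3, 4, 5, 6, 7} — 7 values for 7 variables — and 6 appears only in a₆'s list, so a₆ = 6.
Among the 6 still-open variables, 2 fits only a₅ (and all 6 values in {1, 2, 3, 4, 5, 7} must be used), so a₅ = 2.
The 5 still-open variables together cover exactly {1, 3, 4, 5, 7} — 5 values for 5 variables — and 7 appears only in a₇'s list, so a₇ = 7.

a₇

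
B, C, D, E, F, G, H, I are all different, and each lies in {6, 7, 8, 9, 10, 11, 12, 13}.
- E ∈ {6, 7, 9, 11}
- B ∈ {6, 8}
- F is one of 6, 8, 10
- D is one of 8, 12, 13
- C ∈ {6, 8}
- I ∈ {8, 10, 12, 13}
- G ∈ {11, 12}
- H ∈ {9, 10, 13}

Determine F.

Among the 8 variables, 7 fits only E (and all 8 values in {6, 7, 8, 9, 10, 11, 12, 13} must be used), so E = 7.
The 7 still-open variables together cover exactly {6, 8, 9, 10, 11, 12, 13} — 7 values for 7 variables — and 9 appears only in H's list, so H = 9.
Among the 6 still-open variables, 11 fits only G (and all 6 values in {6, 8, 10, 11, 12, 13} must be used), so G = 11.
B and C share exactly the 2 values {6, 8}; by pigeonhole those values go to them, so strike 6, 8 from D, F, I.
So F = 10.

10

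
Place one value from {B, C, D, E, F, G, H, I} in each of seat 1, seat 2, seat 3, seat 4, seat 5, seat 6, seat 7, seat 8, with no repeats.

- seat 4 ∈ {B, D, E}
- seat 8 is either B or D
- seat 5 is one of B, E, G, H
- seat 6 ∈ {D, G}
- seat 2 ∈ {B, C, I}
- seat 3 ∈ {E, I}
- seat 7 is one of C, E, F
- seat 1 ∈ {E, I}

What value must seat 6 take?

G

Among the 8 variables, F fits only seat 7 (and all 8 values in {B, C, D, E, F, G, H, I} must be used), so seat 7 = F.
The 7 still-open variables draw from only 7 values {B, C, D, E, G, H, I}, so each is used; only seat 2 can be C, hence seat 2 = C.
The 6 still-open variables draw from only 6 values {B, D, E, G, H, I}, so each is used; only seat 5 can be H, hence seat 5 = H.
The 5 still-open variables together cover exactly {B, D, E, G, I} — 5 values for 5 variables — and G appears only in seat 6's list, so seat 6 = G.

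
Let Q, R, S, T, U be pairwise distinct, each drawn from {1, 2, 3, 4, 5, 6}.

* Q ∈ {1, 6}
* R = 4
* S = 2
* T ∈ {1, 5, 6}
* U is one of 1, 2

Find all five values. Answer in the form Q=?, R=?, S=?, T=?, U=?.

R has just one choice, so R = 4.
S's domain is down to {2}, so S = 2. So U can't be 2.
U's domain is down to {1}, so U = 1. Eliminate 1 elsewhere: Q, T.
That leaves Q = 6. Eliminate 6 elsewhere: T.
T has just one choice, so T = 5.

Q=6, R=4, S=2, T=5, U=1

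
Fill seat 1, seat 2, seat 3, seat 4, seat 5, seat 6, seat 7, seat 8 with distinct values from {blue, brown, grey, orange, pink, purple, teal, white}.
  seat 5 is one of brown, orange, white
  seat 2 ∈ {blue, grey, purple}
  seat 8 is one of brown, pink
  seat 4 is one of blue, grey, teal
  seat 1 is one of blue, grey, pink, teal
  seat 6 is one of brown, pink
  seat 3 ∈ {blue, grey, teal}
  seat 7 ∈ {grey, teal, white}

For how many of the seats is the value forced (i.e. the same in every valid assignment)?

3

The 8 variables together cover exactly {blue, brown, grey, orange, pink, purple, teal, white} — 8 values for 8 variables — and orange appears only in seat 5's list, so seat 5 = orange.
The 7 still-open variables together cover exactly {blue, brown, grey, pink, purple, teal, white} — 7 values for 7 variables — and purple appears only in seat 2's list, so seat 2 = purple.
The 6 still-open variables together cover exactly {blue, brown, grey, pink, teal, white} — 6 values for 6 variables — and white appears only in seat 7's list, so seat 7 = white.
seat 6 and seat 8 share exactly the 2 values {brown, pink}; by pigeonhole those values go to them, so strike brown, pink from seat 1.
Determined: seat 2=purple, seat 5=orange, seat 7=white. The other seats each still have more than one consistent value. That makes 3.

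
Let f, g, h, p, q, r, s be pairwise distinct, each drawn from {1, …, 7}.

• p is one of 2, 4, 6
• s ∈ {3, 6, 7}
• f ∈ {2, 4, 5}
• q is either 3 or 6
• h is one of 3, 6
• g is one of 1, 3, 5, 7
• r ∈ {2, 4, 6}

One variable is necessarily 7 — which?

The 7 variables draw from only 7 values {1, 2, 3, 4, 5, 6, 7}, so each is used; only g can be 1, hence g = 1.
The 6 still-open variables draw from only 6 values {2, 3, 4, 5, 6, 7}, so each is used; only f can be 5, hence f = 5.
The 5 still-open variables draw from only 5 values {2, 3, 4, 6, 7}, so each is used; only s can be 7, hence s = 7.

s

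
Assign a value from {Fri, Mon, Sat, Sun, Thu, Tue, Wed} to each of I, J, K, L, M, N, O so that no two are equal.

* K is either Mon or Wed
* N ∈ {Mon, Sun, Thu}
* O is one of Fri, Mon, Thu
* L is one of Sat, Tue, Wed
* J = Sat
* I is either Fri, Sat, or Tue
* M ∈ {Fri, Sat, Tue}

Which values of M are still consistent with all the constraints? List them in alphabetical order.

Fri, Tue

J must be Sat (only option left). Remove Sat from I, L, M.
Among the 6 still-open variables, Sun fits only N (and all 6 values in {Fri, Mon, Sun, Thu, Tue, Wed} must be used), so N = Sun.
The 5 still-open variables draw from only 5 values {Fri, Mon, Thu, Tue, Wed}, so each is used; only O can be Thu, hence O = Thu.
Among the 4 still-open variables, Mon fits only K (and all 4 values in {Fri, Mon, Tue, Wed} must be used), so K = Mon.
Among the 3 still-open variables, Wed fits only L (and all 3 values in {Fri, Tue, Wed} must be used), so L = Wed.
No further eliminations apply; M can still be any of Fri, Tue.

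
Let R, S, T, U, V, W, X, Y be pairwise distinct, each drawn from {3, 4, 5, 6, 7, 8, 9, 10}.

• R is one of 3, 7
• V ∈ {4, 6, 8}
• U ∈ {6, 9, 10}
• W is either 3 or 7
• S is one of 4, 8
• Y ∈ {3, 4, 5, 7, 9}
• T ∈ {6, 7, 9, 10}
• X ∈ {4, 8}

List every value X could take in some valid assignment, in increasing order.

4, 8

Among the 8 variables, 5 fits only Y (and all 8 values in {3, 4, 5, 6, 7, 8, 9, 10} must be used), so Y = 5.
R and W share exactly the 2 values {3, 7}; by pigeonhole those values go to them, so strike 3, 7 from T.
S and X between them cover only {4, 8} — a naked pair. Remove those values from V.
V has just one choice, so V = 6. Remove 6 from T, U.
No further eliminations apply; X can still be any of 4, 8.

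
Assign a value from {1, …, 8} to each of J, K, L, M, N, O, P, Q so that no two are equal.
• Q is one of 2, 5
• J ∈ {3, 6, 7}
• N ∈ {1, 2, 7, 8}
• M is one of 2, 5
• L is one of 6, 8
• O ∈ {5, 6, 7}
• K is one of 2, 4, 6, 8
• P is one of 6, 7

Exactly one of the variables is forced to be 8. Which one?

The 8 variables together cover exactly {1, 2, 3, 4, 5, 6, 7, 8} — 8 values for 8 variables — and 1 appears only in N's list, so N = 1.
Among the 7 still-open variables, 3 fits only J (and all 7 values in {2, 3, 4, 5, 6, 7, 8} must be used), so J = 3.
The 6 still-open variables together cover exactly {2, 4, 5, 6, 7, 8} — 6 values for 6 variables — and 4 appears only in K's list, so K = 4.
The 5 still-open variables together cover exactly {2, 5, 6, 7, 8} — 5 values for 5 variables — and 8 appears only in L's list, so L = 8.

L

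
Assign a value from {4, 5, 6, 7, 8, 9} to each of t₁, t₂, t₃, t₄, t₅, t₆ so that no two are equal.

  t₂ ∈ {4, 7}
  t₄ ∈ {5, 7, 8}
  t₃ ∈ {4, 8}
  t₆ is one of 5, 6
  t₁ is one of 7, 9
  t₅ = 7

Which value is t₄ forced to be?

5

t₅'s domain is down to {7}, so t₅ = 7. Remove 7 from t₁, t₂, t₄.
t₁ must be 9 (only option left).
t₂ has just one choice, so t₂ = 4. So t₃ can't be 4.
t₃ must be 8 (only option left). Eliminate 8 elsewhere: t₄.
So t₄ = 5.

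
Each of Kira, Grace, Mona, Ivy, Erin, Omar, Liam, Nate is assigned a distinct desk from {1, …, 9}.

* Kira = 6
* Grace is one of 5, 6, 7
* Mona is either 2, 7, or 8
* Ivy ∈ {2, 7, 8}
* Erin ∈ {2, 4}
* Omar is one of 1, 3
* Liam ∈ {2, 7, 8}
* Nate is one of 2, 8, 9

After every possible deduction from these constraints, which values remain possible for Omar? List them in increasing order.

1, 3

Kira must be 6 (only option left). Strike 6 from Grace.
Mona, Ivy, Liam between them cover only {2, 7, 8} — a naked triple. Remove those values from Grace, Erin, Nate.
Grace's domain is down to {5}, so Grace = 5.
That leaves Erin = 4.
Nate must be 9 (only option left).
No further eliminations apply; Omar can still be any of 1, 3.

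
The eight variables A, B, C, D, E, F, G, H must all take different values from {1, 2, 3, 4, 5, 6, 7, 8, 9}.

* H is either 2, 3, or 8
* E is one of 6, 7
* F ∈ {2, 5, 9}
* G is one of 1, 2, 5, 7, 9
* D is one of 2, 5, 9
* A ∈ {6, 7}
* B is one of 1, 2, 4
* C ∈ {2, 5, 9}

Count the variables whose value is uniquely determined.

The 2 variables A and E are confined to {6, 7}, which locks those values in; drop them from G.
C, D, F between them cover only {2, 5, 9} — a naked triple. Remove those values from B, G, H.
G must be 1 (only option left). So B can't be 1.
B must be 4 (only option left).
Determined: B=4, G=1. The other variables each still have more than one consistent value. That makes 2.

2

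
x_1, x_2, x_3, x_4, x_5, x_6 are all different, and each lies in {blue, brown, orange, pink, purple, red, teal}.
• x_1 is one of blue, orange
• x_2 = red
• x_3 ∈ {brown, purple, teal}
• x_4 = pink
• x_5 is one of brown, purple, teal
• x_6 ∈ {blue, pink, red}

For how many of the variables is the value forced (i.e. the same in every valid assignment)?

4

x_2 has just one choice, so x_2 = red. So x_6 can't be red.
x_4 must be pink (only option left). Strike pink from x_6.
x_6's domain is down to {blue}, so x_6 = blue. Remove blue from x_1.
That leaves x_1 = orange.
Determined: x_1=orange, x_2=red, x_4=pink, x_6=blue. The other variables each still have more than one consistent value. That makes 4.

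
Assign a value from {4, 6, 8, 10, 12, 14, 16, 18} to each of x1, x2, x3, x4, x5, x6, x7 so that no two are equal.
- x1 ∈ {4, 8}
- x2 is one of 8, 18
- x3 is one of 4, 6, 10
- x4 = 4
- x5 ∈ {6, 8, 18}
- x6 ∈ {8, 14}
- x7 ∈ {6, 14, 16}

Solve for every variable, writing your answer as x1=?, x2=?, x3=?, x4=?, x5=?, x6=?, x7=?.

x1=8, x2=18, x3=10, x4=4, x5=6, x6=14, x7=16

x4 must be 4 (only option left). Remove 4 from x1, x3.
That leaves x1 = 8. Remove 8 from x2, x5, x6.
x2's domain is down to {18}, so x2 = 18. Strike 18 from x5.
x5 must be 6 (only option left). Remove 6 from x3, x7.
That leaves x6 = 14. Remove 14 from x7.
That leaves x7 = 16.
x3's domain is down to {10}, so x3 = 10.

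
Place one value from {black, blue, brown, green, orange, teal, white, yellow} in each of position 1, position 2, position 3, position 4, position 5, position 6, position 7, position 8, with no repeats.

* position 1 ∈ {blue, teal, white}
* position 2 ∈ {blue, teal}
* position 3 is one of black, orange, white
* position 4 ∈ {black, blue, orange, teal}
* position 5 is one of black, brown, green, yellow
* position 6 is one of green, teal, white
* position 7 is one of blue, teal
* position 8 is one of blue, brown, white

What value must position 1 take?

The 8 variables together cover exactly {black, blue, brown, green, orange, teal, white, yellow} — 8 values for 8 variables — and yellow appears only in position 5's list, so position 5 = yellow.
The 7 still-open variables draw from only 7 values {black, blue, brown, green, orange, teal, white}, so each is used; only position 8 can be brown, hence position 8 = brown.
Among the 6 still-open variables, green fits only position 6 (and all 6 values in {black, blue, green, orange, teal, white} must be used), so position 6 = green.
The 2 variables position 2 and position 7 are confined to {blue, teal}, which locks those values in; drop them from position 1, position 4.
So position 1 = white.

white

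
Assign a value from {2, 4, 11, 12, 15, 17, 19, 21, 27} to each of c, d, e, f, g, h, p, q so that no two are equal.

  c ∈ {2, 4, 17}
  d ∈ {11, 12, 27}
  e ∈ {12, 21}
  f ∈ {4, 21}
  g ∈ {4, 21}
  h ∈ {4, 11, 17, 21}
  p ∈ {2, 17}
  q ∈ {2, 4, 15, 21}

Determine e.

12

Among the 8 variables, 15 fits only q (and all 8 values in {2, 4, 11, 12, 15, 17, 21, 27} must be used), so q = 15.
The 7 still-open variables together cover exactly {2, 4, 11, 12, 17, 21, 27} — 7 values for 7 variables — and 27 appears only in d's list, so d = 27.
The 6 still-open variables draw from only 6 values {2, 4, 11, 12, 17, 21}, so each is used; only h can be 11, hence h = 11.
The 5 still-open variables together cover exactly {2, 4, 12, 17, 21} — 5 values for 5 variables — and 12 appears only in e's list, so e = 12.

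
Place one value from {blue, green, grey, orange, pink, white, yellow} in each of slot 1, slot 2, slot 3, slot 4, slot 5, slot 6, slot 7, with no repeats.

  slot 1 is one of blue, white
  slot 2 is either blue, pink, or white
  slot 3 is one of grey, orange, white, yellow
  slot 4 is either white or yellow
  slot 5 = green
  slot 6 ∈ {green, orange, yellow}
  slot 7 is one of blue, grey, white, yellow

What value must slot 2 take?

slot 5 must be green (only option left). Strike green from slot 6.
The 6 still-open variables draw from only 6 values {blue, grey, orange, pink, white, yellow}, so each is used; only slot 2 can be pink, hence slot 2 = pink.

pink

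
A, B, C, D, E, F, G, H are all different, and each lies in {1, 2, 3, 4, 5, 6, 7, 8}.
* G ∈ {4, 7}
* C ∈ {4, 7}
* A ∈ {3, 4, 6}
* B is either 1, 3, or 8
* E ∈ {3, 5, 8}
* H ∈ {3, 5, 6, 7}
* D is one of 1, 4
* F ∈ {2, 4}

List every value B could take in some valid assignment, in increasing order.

The 8 variables together cover exactly {1, 2, 3, 4, 5, 6, 7, 8} — 8 values for 8 variables — and 2 appears only in F's list, so F = 2.
C and G share exactly the 2 values {4, 7}; by pigeonhole those values go to them, so strike 4, 7 from A, D, H.
D's domain is down to {1}, so D = 1. So B can't be 1.
No further eliminations apply; B can still be any of 3, 8.

3, 8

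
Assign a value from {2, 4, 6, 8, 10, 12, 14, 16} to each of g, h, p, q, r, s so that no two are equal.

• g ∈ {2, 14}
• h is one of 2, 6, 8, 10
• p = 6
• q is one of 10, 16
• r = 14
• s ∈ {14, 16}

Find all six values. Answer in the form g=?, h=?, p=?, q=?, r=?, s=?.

p must be 6 (only option left). Remove 6 from h.
r has just one choice, so r = 14. Strike 14 from g, s.
s must be 16 (only option left). Eliminate 16 elsewhere: q.
That leaves g = 2. Strike 2 from h.
That leaves q = 10. Eliminate 10 elsewhere: h.
h's domain is down to {8}, so h = 8.

g=2, h=8, p=6, q=10, r=14, s=16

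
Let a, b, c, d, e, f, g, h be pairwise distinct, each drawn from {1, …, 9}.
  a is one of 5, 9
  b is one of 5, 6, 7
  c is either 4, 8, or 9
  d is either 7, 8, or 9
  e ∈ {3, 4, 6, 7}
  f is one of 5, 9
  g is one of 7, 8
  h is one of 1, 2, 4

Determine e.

a and f share exactly the 2 values {5, 9}; by pigeonhole those values go to them, so strike 5, 9 from b, c, d.
The 2 variables d and g are confined to {7, 8}, which locks those values in; drop them from b, c, e.
b must be 6 (only option left). Remove 6 from e.
c has just one choice, so c = 4. Strike 4 from e, h.
So e = 3.

3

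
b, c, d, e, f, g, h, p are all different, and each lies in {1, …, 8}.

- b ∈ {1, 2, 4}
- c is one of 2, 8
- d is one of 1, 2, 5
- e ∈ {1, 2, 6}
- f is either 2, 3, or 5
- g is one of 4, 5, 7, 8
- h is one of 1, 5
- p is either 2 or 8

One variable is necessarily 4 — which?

Among the 8 variables, 3 fits only f (and all 8 values in {1, 2, 3, 4, 5, 6, 7, 8} must be used), so f = 3.
The 7 still-open variables together cover exactly {1, 2, 4, 5, 6, 7, 8} — 7 values for 7 variables — and 6 appears only in e's list, so e = 6.
The 6 still-open variables together cover exactly {1, 2, 4, 5, 7, 8} — 6 values for 6 variables — and 7 appears only in g's list, so g = 7.
Among the 5 still-open variables, 4 fits only b (and all 5 values in {1, 2, 4, 5, 8} must be used), so b = 4.

b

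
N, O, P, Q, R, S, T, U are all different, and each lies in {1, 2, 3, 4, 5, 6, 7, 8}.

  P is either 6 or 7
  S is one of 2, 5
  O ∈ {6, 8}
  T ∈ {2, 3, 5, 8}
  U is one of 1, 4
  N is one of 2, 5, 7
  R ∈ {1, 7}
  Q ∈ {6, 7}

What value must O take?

8

Among the 8 variables, 3 fits only T (and all 8 values in {1, 2, 3, 4, 5, 6, 7, 8} must be used), so T = 3.
The 7 still-open variables draw from only 7 values {1, 2, 4, 5, 6, 7, 8}, so each is used; only U can be 4, hence U = 4.
Among the 6 still-open variables, 1 fits only R (and all 6 values in {1, 2, 5, 6, 7, 8} must be used), so R = 1.
Among the 5 still-open variables, 8 fits only O (and all 5 values in {2, 5, 6, 7, 8} must be used), so O = 8.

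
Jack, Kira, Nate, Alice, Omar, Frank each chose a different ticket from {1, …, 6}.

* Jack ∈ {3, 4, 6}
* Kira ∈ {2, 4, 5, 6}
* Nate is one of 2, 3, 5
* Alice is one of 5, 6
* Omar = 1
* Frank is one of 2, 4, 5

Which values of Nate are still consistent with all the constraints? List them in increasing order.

Omar must be 1 (only option left).
No further eliminations apply; Nate can still be any of 2, 3, 5.

2, 3, 5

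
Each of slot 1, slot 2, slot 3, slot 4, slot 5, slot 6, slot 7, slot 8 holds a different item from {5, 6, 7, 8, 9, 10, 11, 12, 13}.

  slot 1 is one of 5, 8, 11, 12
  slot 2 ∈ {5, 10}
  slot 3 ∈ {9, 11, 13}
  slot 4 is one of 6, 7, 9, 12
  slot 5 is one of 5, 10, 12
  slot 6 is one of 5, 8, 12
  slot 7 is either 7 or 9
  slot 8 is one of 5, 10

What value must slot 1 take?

11

slot 2 and slot 8 share exactly the 2 values {5, 10}; by pigeonhole those values go to them, so strike 5, 10 from slot 1, slot 5, slot 6.
slot 5's domain is down to {12}, so slot 5 = 12. Remove 12 from slot 1, slot 4, slot 6.
slot 6 has just one choice, so slot 6 = 8. So slot 1 can't be 8.
So slot 1 = 11.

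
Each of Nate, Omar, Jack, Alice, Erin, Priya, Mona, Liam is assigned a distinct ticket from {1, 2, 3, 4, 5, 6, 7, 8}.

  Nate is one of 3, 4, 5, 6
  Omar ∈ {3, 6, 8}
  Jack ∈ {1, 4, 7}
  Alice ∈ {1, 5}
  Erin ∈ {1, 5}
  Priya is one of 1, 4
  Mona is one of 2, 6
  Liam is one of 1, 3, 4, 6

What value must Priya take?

Among the 8 variables, 2 fits only Mona (and all 8 values in {1, 2, 3, 4, 5, 6, 7, 8} must be used), so Mona = 2.
The 7 still-open variables together cover exactly {1, 3, 4, 5, 6, 7, 8} — 7 values for 7 variables — and 7 appears only in Jack's list, so Jack = 7.
Among the 6 still-open variables, 8 fits only Omar (and all 6 values in {1, 3, 4, 5, 6, 8} must be used), so Omar = 8.
Alice and Erin between them cover only {1, 5} — a naked pair. Remove those values from Nate, Priya, Liam.
So Priya = 4.

4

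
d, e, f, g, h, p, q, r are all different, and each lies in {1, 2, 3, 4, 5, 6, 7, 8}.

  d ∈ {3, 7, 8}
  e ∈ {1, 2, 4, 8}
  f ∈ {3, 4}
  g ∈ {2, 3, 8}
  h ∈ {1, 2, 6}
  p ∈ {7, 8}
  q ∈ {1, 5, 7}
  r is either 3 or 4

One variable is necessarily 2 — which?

g

Among the 8 variables, 5 fits only q (and all 8 values in {1, 2, 3, 4, 5, 6, 7, 8} must be used), so q = 5.
Among the 7 still-open variables, 6 fits only h (and all 7 values in {1, 2, 3, 4, 6, 7, 8} must be used), so h = 6.
The 6 still-open variables draw from only 6 values {1, 2, 3, 4, 7, 8}, so each is used; only e can be 1, hence e = 1.
The 5 still-open variables draw from only 5 values {2, 3, 4, 7, 8}, so each is used; only g can be 2, hence g = 2.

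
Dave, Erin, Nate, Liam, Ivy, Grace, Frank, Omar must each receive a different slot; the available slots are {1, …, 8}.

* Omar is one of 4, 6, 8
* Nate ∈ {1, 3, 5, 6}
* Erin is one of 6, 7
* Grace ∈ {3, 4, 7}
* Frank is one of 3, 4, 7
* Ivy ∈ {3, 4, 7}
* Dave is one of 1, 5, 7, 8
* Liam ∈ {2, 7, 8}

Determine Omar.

8

Among the 8 variables, 2 fits only Liam (and all 8 values in {1, 2, 3, 4, 5, 6, 7, 8} must be used), so Liam = 2.
The 3 variables Ivy, Grace, Frank are confined to {3, 4, 7}, which locks those values in; drop them from Dave, Erin, Nate, Omar.
Erin must be 6 (only option left). Remove 6 from Nate, Omar.
So Omar = 8.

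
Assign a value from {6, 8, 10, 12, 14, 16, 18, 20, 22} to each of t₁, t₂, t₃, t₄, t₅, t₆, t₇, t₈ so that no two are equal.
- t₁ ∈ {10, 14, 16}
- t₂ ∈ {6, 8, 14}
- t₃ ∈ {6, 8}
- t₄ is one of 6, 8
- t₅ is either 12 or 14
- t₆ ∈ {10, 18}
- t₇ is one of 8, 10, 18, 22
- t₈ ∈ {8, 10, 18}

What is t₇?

The 8 variables together cover exactly {6, 8, 10, 12, 14, 16, 18, 22} — 8 values for 8 variables — and 12 appears only in t₅'s list, so t₅ = 12.
The 7 still-open variables draw from only 7 values {6, 8, 10, 14, 16, 18, 22}, so each is used; only t₁ can be 16, hence t₁ = 16.
The 6 still-open variables draw from only 6 values {6, 8, 10, 14, 18, 22}, so each is used; only t₂ can be 14, hence t₂ = 14.
Among the 5 still-open variables, 22 fits only t₇ (and all 5 values in {6, 8, 10, 18, 22} must be used), so t₇ = 22.

22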